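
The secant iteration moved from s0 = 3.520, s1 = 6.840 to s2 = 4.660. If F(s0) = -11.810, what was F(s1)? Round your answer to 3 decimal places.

The secant line through (3.520, -11.810) and (6.840, F(s1)) crosses zero at s2 = 4.660.
So (3.520, -11.810), (6.840, F(s1)), (4.660, 0) are collinear:
F(s1) = -11.810 · (6.840 − 4.660) / (3.520 − 4.660) = -11.810 · (2.18000)/(-1.14000) = 22.58404

22.584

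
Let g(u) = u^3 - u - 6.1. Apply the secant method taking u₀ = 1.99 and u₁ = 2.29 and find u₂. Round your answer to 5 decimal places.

g(1.99) = -0.2094010, g(2.29) = 3.6189890
u₂ = 2.2900000 − 3.6189890·(2.2900000 − 1.9900000) / (3.6189890 − (-0.2094010)) = 2.2900000 − (1.0856967)/(3.8283900) = 2.0064091

2.00641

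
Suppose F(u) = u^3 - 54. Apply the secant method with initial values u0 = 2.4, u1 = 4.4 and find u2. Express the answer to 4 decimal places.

F(2.4) = -40.176000, F(4.4) = 31.184000
u2 = 4.400000 − 31.184000·(4.400000 − 2.400000) / (31.184000 − (-40.176000)) = 4.400000 − (62.368000)/(71.360000) = 3.526009

3.5260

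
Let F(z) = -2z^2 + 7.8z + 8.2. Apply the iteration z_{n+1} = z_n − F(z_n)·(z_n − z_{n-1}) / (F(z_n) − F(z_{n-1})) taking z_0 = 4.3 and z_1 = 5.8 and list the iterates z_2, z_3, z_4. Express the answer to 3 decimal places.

4.684, 4.749, 4.761

F(4.3) = 4.76000, F(5.8) = -13.84000
z_2 = 5.80000 − (-13.84000)·(5.80000 − 4.30000) / (-13.84000 − 4.76000) = 5.80000 − (-20.76000)/(-18.60000) = 4.68387
F(4.68387) = 0.85690
z_3 = 4.68387 − 0.85690·(4.68387 − 5.80000) / (0.85690 − (-13.84000)) = 4.68387 − (-0.95641)/(14.69690) = 4.74895
F(4.74895) = 0.13680
z_4 = 4.74895 − 0.13680·(4.74895 − 4.68387) / (0.13680 − 0.85690) = 4.74895 − (0.00890)/(-0.72010) = 4.76131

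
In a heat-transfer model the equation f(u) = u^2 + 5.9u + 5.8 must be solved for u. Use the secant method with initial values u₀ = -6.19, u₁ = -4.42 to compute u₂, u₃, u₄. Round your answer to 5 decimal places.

f(-6.19) = 7.5951000, f(-4.42) = -0.7416000
u₂ = -4.4200000 − (-0.7416000)·(-4.4200000 − (-6.1900000)) / (-0.7416000 − 7.5951000) = -4.4200000 − (-1.3126320)/(-8.3367000) = -4.5774522
f(-4.5774522) = -0.2538992
u₃ = -4.5774522 − (-0.2538992)·(-4.5774522 − (-4.4200000)) / (-0.2538992 − (-0.7416000)) = -4.5774522 − (0.0399770)/(0.4877008) = -4.6594226
f(-4.6594226) = 0.0196256
u₄ = -4.6594226 − 0.0196256·(-4.6594226 − (-4.5774522)) / (0.0196256 − (-0.2538992)) = -4.6594226 − (-0.0016087)/(0.2735248) = -4.6535412

-4.57745, -4.65942, -4.65354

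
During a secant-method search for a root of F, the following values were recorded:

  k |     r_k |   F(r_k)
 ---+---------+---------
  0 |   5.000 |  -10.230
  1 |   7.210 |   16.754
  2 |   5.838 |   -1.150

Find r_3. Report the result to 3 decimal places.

5.926

r_3 = 5.838 − (-1.150)·(5.838 − 7.210) / (-1.150 − 16.754)
   = 5.838 − (1.57780)/(-17.90400) = 5.92613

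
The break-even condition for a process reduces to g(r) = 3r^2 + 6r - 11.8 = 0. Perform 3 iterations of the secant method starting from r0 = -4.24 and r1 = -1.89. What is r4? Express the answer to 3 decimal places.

-3.209

g(-4.24) = 16.69280, g(-1.89) = -12.42370
r2 = -1.89000 − (-12.42370)·(-1.89000 − (-4.24000)) / (-12.42370 − 16.69280) = -1.89000 − (-29.19570)/(-29.11650) = -2.89272
g(-2.89272) = -4.05283
r3 = -2.89272 − (-4.05283)·(-2.89272 − (-1.89000)) / (-4.05283 − (-12.42370)) = -2.89272 − (4.06386)/(8.37087) = -3.37820
g(-3.37820) = 2.16745
r4 = -3.37820 − 2.16745·(-3.37820 − (-2.89272)) / (2.16745 − (-4.05283)) = -3.37820 − (-1.05225)/(6.22029) = -3.20903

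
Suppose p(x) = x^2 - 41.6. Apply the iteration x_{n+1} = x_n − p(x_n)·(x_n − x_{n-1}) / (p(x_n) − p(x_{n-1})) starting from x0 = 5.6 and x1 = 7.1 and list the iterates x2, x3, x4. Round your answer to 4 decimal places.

p(5.6) = -10.240000, p(7.1) = 8.810000
x2 = 7.100000 − 8.810000·(7.100000 − 5.600000) / (8.810000 − (-10.240000)) = 7.100000 − (13.215000)/(19.050000) = 6.406299
p(6.406299) = -0.559330
x3 = 6.406299 − (-0.559330)·(6.406299 − 7.100000) / (-0.559330 − 8.810000) = 6.406299 − (0.388008)/(-9.369330) = 6.447712
p(6.447712) = -0.027013
x4 = 6.447712 − (-0.027013)·(6.447712 − 6.406299) / (-0.027013 − (-0.559330)) = 6.447712 − (-0.001119)/(0.532317) = 6.449813

6.4063, 6.4477, 6.4498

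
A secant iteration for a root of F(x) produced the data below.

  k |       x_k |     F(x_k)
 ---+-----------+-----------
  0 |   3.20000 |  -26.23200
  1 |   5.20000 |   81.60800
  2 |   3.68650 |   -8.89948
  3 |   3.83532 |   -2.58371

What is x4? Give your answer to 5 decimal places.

3.89620

x4 = 3.83532 − (-2.58371)·(3.83532 − 3.68650) / (-2.58371 − (-8.89948))
   = 3.83532 − (-0.3845077)/(6.3157700) = 3.8962006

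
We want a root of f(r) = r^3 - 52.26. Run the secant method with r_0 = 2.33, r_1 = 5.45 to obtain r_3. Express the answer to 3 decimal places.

f(2.33) = -39.61066, f(5.45) = 109.61863
r_2 = 5.45000 − 109.61863·(5.45000 − 2.33000) / (109.61863 − (-39.61066)) = 5.45000 − (342.01011)/(149.22929) = 3.15816
f(3.15816) = -20.76068
r_3 = 3.15816 − (-20.76068)·(3.15816 − 5.45000) / (-20.76068 − 109.61863) = 3.15816 − (47.58023)/(-130.37931) = 3.52309

3.523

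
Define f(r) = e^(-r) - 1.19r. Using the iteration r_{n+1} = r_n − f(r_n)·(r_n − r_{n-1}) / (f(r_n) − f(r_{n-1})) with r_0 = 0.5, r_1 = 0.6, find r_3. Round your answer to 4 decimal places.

0.5064

f(0.5) = 0.011531, f(0.6) = -0.165188
r_2 = 0.600000 − (-0.165188)·(0.600000 − 0.500000) / (-0.165188 − 0.011531) = 0.600000 − (-0.016519)/(-0.176719) = 0.506525
f(0.506525) = -0.000179
r_3 = 0.506525 − (-0.000179)·(0.506525 − 0.600000) / (-0.000179 − (-0.165188)) = 0.506525 − (0.000017)/(0.165010) = 0.506424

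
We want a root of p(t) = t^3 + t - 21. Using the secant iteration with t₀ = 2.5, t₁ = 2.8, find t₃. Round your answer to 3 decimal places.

2.638

p(2.5) = -2.87500, p(2.8) = 3.75200
t₂ = 2.80000 − 3.75200·(2.80000 − 2.50000) / (3.75200 − (-2.87500)) = 2.80000 − (1.12560)/(6.62700) = 2.63015
p(2.63015) = -0.17530
t₃ = 2.63015 − (-0.17530)·(2.63015 − 2.80000) / (-0.17530 − 3.75200) = 2.63015 − (0.02978)/(-3.92730) = 2.63773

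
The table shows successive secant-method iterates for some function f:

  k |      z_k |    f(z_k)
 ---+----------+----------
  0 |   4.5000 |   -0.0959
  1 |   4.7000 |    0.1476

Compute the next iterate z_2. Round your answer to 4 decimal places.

z_2 = 4.7000 − 0.1476·(4.7000 − 4.5000) / (0.1476 − (-0.0959))
   = 4.7000 − (0.029520)/(0.243500) = 4.578768

4.5788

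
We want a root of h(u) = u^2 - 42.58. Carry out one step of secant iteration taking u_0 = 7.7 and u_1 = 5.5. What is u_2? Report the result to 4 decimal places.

6.4341

h(7.7) = 16.710000, h(5.5) = -12.330000
u_2 = 5.500000 − (-12.330000)·(5.500000 − 7.700000) / (-12.330000 − 16.710000) = 5.500000 − (27.126000)/(-29.040000) = 6.434091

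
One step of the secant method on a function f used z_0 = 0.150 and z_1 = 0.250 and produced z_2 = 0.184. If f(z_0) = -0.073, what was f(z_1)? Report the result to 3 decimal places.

The secant line through (0.150, -0.073) and (0.250, f(z_1)) crosses zero at z_2 = 0.184.
So (0.150, -0.073), (0.250, f(z_1)), (0.184, 0) are collinear:
f(z_1) = -0.073 · (0.250 − 0.184) / (0.150 − 0.184) = -0.073 · (0.06600)/(-0.03400) = 0.14171

0.142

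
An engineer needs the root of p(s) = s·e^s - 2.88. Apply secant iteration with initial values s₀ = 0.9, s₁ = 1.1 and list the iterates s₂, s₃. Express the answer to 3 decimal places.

p(0.9) = -0.66636, p(1.1) = 0.42458
s₂ = 1.10000 − 0.42458·(1.10000 − 0.90000) / (0.42458 − (-0.66636)) = 1.10000 − (0.08492)/(1.09094) = 1.02216
p(1.02216) = -0.03921
s₃ = 1.02216 − (-0.03921)·(1.02216 − 1.10000) / (-0.03921 − 0.42458) = 1.02216 − (0.00305)/(-0.46379) = 1.02874

1.022, 1.029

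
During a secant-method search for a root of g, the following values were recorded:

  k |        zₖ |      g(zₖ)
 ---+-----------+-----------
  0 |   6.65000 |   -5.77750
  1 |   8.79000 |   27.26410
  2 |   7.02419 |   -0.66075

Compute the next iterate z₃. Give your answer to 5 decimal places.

z₃ = 7.02419 − (-0.66075)·(7.02419 − 8.79000) / (-0.66075 − 27.26410)
   = 7.02419 − (1.1667590)/(-27.9248500) = 7.0659721

7.06597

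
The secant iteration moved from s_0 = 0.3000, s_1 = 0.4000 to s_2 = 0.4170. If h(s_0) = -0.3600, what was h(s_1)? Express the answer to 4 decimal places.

The secant line through (0.3000, -0.3600) and (0.4000, h(s_1)) crosses zero at s_2 = 0.4170.
So (0.3000, -0.3600), (0.4000, h(s_1)), (0.4170, 0) are collinear:
h(s_1) = -0.3600 · (0.4000 − 0.4170) / (0.3000 − 0.4170) = -0.3600 · (-0.017000)/(-0.117000) = -0.052308

-0.0523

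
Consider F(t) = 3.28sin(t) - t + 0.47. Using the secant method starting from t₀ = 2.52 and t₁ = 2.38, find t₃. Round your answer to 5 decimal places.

F(2.52) = -0.1399555, F(2.38) = 0.3534459
t₂ = 2.3800000 − 0.3534459·(2.3800000 − 2.5200000) / (0.3534459 − (-0.1399555)) = 2.3800000 − (-0.0494824)/(0.4934014) = 2.4802884
F(2.4802884) = 0.0041128
t₃ = 2.4802884 − 0.0041128·(2.4802884 − 2.3800000) / (0.0041128 − 0.3534459) = 2.4802884 − (0.0004125)/(-0.3493332) = 2.4814691

2.48147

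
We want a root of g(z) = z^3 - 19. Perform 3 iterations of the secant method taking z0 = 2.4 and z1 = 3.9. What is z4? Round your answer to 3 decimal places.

g(2.4) = -5.17600, g(3.9) = 40.31900
z2 = 3.90000 − 40.31900·(3.90000 − 2.40000) / (40.31900 − (-5.17600)) = 3.90000 − (60.47850)/(45.49500) = 2.57066
g(2.57066) = -2.01240
z3 = 2.57066 − (-2.01240)·(2.57066 − 3.90000) / (-2.01240 − 40.31900) = 2.57066 − (2.67518)/(-42.33140) = 2.63385
g(2.63385) = -0.72850
z4 = 2.63385 − (-0.72850)·(2.63385 − 2.57066) / (-0.72850 − (-2.01240)) = 2.63385 − (-0.04604)/(1.28390) = 2.66971

2.670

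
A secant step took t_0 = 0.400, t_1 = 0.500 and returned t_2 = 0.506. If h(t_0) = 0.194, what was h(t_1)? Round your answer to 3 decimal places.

The secant line through (0.400, 0.194) and (0.500, h(t_1)) crosses zero at t_2 = 0.506.
So (0.400, 0.194), (0.500, h(t_1)), (0.506, 0) are collinear:
h(t_1) = 0.194 · (0.500 − 0.506) / (0.400 − 0.506) = 0.194 · (-0.00600)/(-0.10600) = 0.01098

0.011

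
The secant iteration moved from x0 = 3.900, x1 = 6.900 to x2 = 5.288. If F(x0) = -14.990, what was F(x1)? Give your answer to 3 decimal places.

The secant line through (3.900, -14.990) and (6.900, F(x1)) crosses zero at x2 = 5.288.
So (3.900, -14.990), (6.900, F(x1)), (5.288, 0) are collinear:
F(x1) = -14.990 · (6.900 − 5.288) / (3.900 − 5.288) = -14.990 · (1.61200)/(-1.38800) = 17.40914

17.409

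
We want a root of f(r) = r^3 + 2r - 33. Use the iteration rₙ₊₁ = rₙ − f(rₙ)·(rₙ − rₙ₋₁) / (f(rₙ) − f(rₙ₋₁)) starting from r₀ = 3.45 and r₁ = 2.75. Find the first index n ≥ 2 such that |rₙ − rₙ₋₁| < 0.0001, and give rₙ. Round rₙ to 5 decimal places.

n = 5, rₙ = 3.00000

f(3.45) = 14.9636250, f(2.75) = -6.7031250
r₂ = 2.7500000 − (-6.7031250)·(-0.7000000)/(-21.6667500) = 2.9665617;  |Δ| = 0.2165617
f(2.9665617) = -0.9596859
r₃ = 2.9665617 − (-0.9596859)·(0.2165617)/(5.7434391) = 3.0027475;  |Δ| = 0.0361858
f(3.0027475) = 0.0797458
r₄ = 3.0027475 − 0.0797458·(0.0361858)/(1.0394317) = 2.9999713;  |Δ| = 0.0027762
f(2.9999713) = -0.0008319
r₅ = 2.9999713 − (-0.0008319)·(-0.0027762)/(-0.0805777) = 3.0000000;  |Δ| = 0.0000287
|r₅ − r₄| = 0.0000287 < 0.0001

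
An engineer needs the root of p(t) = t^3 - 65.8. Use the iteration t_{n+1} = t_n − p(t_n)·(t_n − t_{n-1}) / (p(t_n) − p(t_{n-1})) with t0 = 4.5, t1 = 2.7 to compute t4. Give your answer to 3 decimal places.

4.034

p(4.5) = 25.32500, p(2.7) = -46.11700
t2 = 2.70000 − (-46.11700)·(2.70000 − 4.50000) / (-46.11700 − 25.32500) = 2.70000 − (83.01060)/(-71.44200) = 3.86193
p(3.86193) = -8.20123
t3 = 3.86193 − (-8.20123)·(3.86193 − 2.70000) / (-8.20123 − (-46.11700)) = 3.86193 − (-9.52926)/(37.91577) = 4.11326
p(4.11326) = 3.79172
t4 = 4.11326 − 3.79172·(4.11326 − 3.86193) / (3.79172 − (-8.20123)) = 4.11326 − (0.95296)/(11.99295) = 4.03380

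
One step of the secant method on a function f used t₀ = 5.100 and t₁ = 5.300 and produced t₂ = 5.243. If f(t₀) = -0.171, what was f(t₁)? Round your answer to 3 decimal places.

0.068

The secant line through (5.100, -0.171) and (5.300, f(t₁)) crosses zero at t₂ = 5.243.
So (5.100, -0.171), (5.300, f(t₁)), (5.243, 0) are collinear:
f(t₁) = -0.171 · (5.300 − 5.243) / (5.100 − 5.243) = -0.171 · (0.05700)/(-0.14300) = 0.06816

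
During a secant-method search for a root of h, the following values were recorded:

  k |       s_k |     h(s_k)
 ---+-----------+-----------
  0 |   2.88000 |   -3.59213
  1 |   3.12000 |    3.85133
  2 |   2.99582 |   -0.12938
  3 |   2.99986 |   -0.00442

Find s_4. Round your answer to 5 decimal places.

s_4 = 2.99986 − (-0.00442)·(2.99986 − 2.99582) / (-0.00442 − (-0.12938))
   = 2.99986 − (-0.0000179)/(0.1249600) = 3.0000029

3.00000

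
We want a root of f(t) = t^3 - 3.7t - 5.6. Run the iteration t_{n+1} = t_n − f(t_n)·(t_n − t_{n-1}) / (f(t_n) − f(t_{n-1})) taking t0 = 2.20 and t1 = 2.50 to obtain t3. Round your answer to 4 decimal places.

2.4469

f(2.20) = -3.092000, f(2.50) = 0.775000
t2 = 2.500000 − 0.775000·(2.500000 − 2.200000) / (0.775000 − (-3.092000)) = 2.500000 − (0.232500)/(3.867000) = 2.439876
f(2.439876) = -0.102974
t3 = 2.439876 − (-0.102974)·(2.439876 − 2.500000) / (-0.102974 − 0.775000) = 2.439876 − (0.006191)/(-0.877974) = 2.446928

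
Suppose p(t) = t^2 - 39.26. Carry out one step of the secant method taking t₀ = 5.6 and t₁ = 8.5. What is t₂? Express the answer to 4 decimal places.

6.1603

p(5.6) = -7.900000, p(8.5) = 32.990000
t₂ = 8.500000 − 32.990000·(8.500000 − 5.600000) / (32.990000 − (-7.900000)) = 8.500000 − (95.671000)/(40.890000) = 6.160284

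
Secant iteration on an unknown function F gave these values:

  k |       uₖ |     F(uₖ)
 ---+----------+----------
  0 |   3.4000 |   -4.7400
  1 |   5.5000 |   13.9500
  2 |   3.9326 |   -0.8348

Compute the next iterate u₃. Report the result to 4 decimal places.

4.0211

u₃ = 3.9326 − (-0.8348)·(3.9326 − 5.5000) / (-0.8348 − 13.9500)
   = 3.9326 − (1.308466)/(-14.784800) = 4.021101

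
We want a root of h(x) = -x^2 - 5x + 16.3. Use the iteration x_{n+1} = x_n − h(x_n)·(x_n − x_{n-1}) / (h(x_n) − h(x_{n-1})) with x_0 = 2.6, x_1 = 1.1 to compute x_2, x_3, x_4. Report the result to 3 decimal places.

h(2.6) = -3.46000, h(1.1) = 9.59000
x_2 = 1.10000 − 9.59000·(1.10000 − 2.60000) / (9.59000 − (-3.46000)) = 1.10000 − (-14.38500)/(13.05000) = 2.20230
h(2.20230) = 0.43839
x_3 = 2.20230 − 0.43839·(2.20230 − 1.10000) / (0.43839 − 9.59000) = 2.20230 − (0.48323)/(-9.15161) = 2.25510
h(2.25510) = -0.06099
x_4 = 2.25510 − (-0.06099)·(2.25510 − 2.20230) / (-0.06099 − 0.43839) = 2.25510 − (-0.00322)/(-0.49938) = 2.24865

2.202, 2.255, 2.249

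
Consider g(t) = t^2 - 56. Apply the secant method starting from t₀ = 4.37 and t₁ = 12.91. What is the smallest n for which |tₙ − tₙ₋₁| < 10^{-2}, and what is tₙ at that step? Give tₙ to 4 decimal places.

g(4.37) = -36.903100, g(12.91) = 110.668100
t₂ = 12.910000 − 110.668100·(8.540000)/(147.571200) = 6.505596;  |Δ| = 6.404404
g(6.505596) = -13.677220
t₃ = 6.505596 − (-13.677220)·(-6.404404)/(-124.345320) = 7.210041;  |Δ| = 0.704445
g(7.210041) = -4.015308
t₄ = 7.210041 − (-4.015308)·(0.704445)/(9.661912) = 7.502795;  |Δ| = 0.292754
g(7.502795) = 0.291934
t₅ = 7.502795 − 0.291934·(0.292754)/(4.307242) = 7.482953;  |Δ| = 0.019842
g(7.482953) = -0.005415
t₆ = 7.482953 − (-0.005415)·(-0.019842)/(-0.297349) = 7.483314;  |Δ| = 0.000361
|t₆ − t₅| = 0.000361 < 10^{-2}

n = 6, tₙ = 7.4833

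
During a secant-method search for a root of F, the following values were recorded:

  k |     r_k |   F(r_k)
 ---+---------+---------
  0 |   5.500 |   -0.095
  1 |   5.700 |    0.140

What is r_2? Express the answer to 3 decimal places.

r_2 = 5.700 − 0.140·(5.700 − 5.500) / (0.140 − (-0.095))
   = 5.700 − (0.02800)/(0.23500) = 5.58085

5.581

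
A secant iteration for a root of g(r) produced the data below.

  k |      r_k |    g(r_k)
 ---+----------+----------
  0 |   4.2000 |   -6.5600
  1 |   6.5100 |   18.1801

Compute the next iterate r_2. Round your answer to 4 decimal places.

r_2 = 6.5100 − 18.1801·(6.5100 − 4.2000) / (18.1801 − (-6.5600))
   = 6.5100 − (41.996031)/(24.740100) = 4.812512

4.8125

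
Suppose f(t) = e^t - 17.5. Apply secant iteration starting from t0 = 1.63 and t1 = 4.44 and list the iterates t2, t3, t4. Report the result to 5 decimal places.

2.06721, 2.36345, 3.11062

f(1.63) = -12.3961253, f(4.44) = 67.2749417
t2 = 4.4400000 − 67.2749417·(4.4400000 − 1.6300000) / (67.2749417 − (-12.3961253)) = 4.4400000 − (189.0425861)/(79.6710670) = 2.0672116
f(2.0672116) = -9.5972439
t3 = 2.0672116 − (-9.5972439)·(2.0672116 − 4.4400000) / (-9.5972439 − 67.2749417) = 2.0672116 − (22.7722294)/(-76.8721856) = 2.3634465
f(2.3634465) = -6.8724835
t4 = 2.3634465 − (-6.8724835)·(2.3634465 − 2.0672116) / (-6.8724835 − (-9.5972439)) = 2.3634465 − (-2.0358699)/(2.7247604) = 3.1106204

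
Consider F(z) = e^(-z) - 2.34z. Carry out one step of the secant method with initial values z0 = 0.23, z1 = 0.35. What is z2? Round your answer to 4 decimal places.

0.3130

F(0.23) = 0.256334, F(0.35) = -0.114312
z2 = 0.350000 − (-0.114312)·(0.350000 − 0.230000) / (-0.114312 − 0.256334) = 0.350000 − (-0.013717)/(-0.370646) = 0.312990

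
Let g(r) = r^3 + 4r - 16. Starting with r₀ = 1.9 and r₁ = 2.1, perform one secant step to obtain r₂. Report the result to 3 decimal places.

1.996

g(1.9) = -1.54100, g(2.1) = 1.66100
r₂ = 2.10000 − 1.66100·(2.10000 − 1.90000) / (1.66100 − (-1.54100)) = 2.10000 − (0.33220)/(3.20200) = 1.99625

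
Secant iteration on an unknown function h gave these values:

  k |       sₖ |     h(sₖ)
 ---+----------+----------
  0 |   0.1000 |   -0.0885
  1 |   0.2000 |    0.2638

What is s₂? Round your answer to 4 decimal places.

s₂ = 0.2000 − 0.2638·(0.2000 − 0.1000) / (0.2638 − (-0.0885))
   = 0.2000 − (0.026380)/(0.352300) = 0.125121

0.1251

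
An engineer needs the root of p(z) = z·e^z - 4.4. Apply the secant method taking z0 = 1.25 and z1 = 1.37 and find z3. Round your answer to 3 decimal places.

p(1.25) = -0.03707, p(1.37) = 0.99143
z2 = 1.37000 − 0.99143·(1.37000 − 1.25000) / (0.99143 − (-0.03707)) = 1.37000 − (0.11897)/(1.02850) = 1.25433
p(1.25433) = -0.00300
z3 = 1.25433 − (-0.00300)·(1.25433 − 1.37000) / (-0.00300 − 0.99143) = 1.25433 − (0.00035)/(-0.99443) = 1.25467

1.255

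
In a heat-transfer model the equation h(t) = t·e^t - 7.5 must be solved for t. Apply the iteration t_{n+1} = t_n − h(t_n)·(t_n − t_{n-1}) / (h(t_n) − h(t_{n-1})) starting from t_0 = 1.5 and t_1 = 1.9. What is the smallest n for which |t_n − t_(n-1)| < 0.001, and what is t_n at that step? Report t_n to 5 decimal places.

n = 5, t_n = 1.56623

h(1.5) = -0.7774664, h(1.9) = 5.2031994
t_2 = 1.9000000 − 5.2031994·(0.4000000)/(5.9806658) = 1.5519987;  |Δ| = 0.3480013
h(1.5519987) = -0.1731755
t_3 = 1.5519987 − (-0.1731755)·(-0.3480013)/(-5.3763749) = 1.5632079;  |Δ| = 0.0112093
h(1.5632079) = -0.0370707
t_4 = 1.5632079 − (-0.0370707)·(0.0112093)/(0.1361048) = 1.5662610;  |Δ| = 0.0030531
h(1.5662610) = 0.0003691
t_5 = 1.5662610 − 0.0003691·(0.0030531)/(0.0374397) = 1.5662309;  |Δ| = 0.0000301
|t_5 − t_4| = 0.0000301 < 0.001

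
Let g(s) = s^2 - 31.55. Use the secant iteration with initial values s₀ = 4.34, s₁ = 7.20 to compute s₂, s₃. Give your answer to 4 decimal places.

5.4418, 5.5950

g(4.34) = -12.714400, g(7.20) = 20.290000
s₂ = 7.200000 − 20.290000·(7.200000 − 4.340000) / (20.290000 − (-12.714400)) = 7.200000 − (58.029400)/(33.004400) = 5.441768
g(5.441768) = -1.937164
s₃ = 5.441768 − (-1.937164)·(5.441768 − 7.200000) / (-1.937164 − 20.290000) = 5.441768 − (3.405983)/(-22.227164) = 5.595003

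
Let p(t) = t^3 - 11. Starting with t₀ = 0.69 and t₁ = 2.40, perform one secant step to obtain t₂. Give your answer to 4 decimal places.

2.0422

p(0.69) = -10.671491, p(2.40) = 2.824000
t₂ = 2.400000 − 2.824000·(2.400000 − 0.690000) / (2.824000 − (-10.671491)) = 2.400000 − (4.829040)/(13.495491) = 2.042174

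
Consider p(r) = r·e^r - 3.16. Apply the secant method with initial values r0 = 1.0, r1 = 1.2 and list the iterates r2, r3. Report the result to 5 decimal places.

p(1.0) = -0.4417182, p(1.2) = 0.8241403
r2 = 1.2000000 − 0.8241403·(1.2000000 − 1.0000000) / (0.8241403 − (-0.4417182)) = 1.2000000 − (0.1648281)/(1.2658585) = 1.0697895
p(1.0697895) = -0.0418141
r3 = 1.0697895 − (-0.0418141)·(1.0697895 − 1.2000000) / (-0.0418141 − 0.8241403) = 1.0697895 − (0.0054446)/(-0.8659544) = 1.0760769

1.06979, 1.07608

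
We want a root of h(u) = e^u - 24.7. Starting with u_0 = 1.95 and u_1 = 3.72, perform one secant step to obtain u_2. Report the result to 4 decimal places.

h(1.95) = -17.671312, h(3.72) = 16.564394
u_2 = 3.720000 − 16.564394·(3.720000 − 1.950000) / (16.564394 − (-17.671312)) = 3.720000 − (29.318978)/(34.235707) = 2.863614

2.8636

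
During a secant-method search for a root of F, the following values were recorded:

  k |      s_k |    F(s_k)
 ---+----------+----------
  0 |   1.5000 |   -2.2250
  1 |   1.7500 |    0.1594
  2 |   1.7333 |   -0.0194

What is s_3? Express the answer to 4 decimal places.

s_3 = 1.7333 − (-0.0194)·(1.7333 − 1.7500) / (-0.0194 − 0.1594)
   = 1.7333 − (0.000324)/(-0.178800) = 1.735112

1.7351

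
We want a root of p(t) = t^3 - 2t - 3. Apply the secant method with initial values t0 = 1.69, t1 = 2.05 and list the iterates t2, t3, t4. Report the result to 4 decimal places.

1.8722, 1.8913, 1.8933

p(1.69) = -1.553191, p(2.05) = 1.515125
t2 = 2.050000 − 1.515125·(2.050000 − 1.690000) / (1.515125 − (-1.553191)) = 2.050000 − (0.545445)/(3.068316) = 1.872233
p(1.872233) = -0.181808
t3 = 1.872233 − (-0.181808)·(1.872233 − 2.050000) / (-0.181808 − 1.515125) = 1.872233 − (0.032320)/(-1.696933) = 1.891279
p(1.891279) = -0.017574
t4 = 1.891279 − (-0.017574)·(1.891279 − 1.872233) / (-0.017574 − (-0.181808)) = 1.891279 − (-0.000335)/(0.164234) = 1.893317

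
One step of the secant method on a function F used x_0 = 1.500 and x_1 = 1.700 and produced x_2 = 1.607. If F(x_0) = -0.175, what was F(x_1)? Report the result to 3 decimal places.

The secant line through (1.500, -0.175) and (1.700, F(x_1)) crosses zero at x_2 = 1.607.
So (1.500, -0.175), (1.700, F(x_1)), (1.607, 0) are collinear:
F(x_1) = -0.175 · (1.700 − 1.607) / (1.500 − 1.607) = -0.175 · (0.09300)/(-0.10700) = 0.15210

0.152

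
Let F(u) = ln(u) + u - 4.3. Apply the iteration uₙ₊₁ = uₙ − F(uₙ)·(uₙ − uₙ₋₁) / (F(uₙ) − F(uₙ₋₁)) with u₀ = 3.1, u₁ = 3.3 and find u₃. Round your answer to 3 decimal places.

3.152

F(3.1) = -0.06860, F(3.3) = 0.19392
u₂ = 3.30000 − 0.19392·(3.30000 − 3.10000) / (0.19392 − (-0.06860)) = 3.30000 − (0.03878)/(0.26252) = 3.15226
F(3.15226) = 0.00038
u₃ = 3.15226 − 0.00038·(3.15226 − 3.30000) / (0.00038 − 0.19392) = 3.15226 − (-0.00006)/(-0.19354) = 3.15197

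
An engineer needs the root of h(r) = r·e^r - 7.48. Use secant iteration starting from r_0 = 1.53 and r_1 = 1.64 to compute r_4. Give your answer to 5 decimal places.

1.56460

h(1.53) = -0.4141895, h(1.64) = 0.9744780
r_2 = 1.6400000 − 0.9744780·(1.6400000 − 1.5300000) / (0.9744780 − (-0.4141895)) = 1.6400000 − (0.1071926)/(1.3886675) = 1.5628090
h(1.5628090) = -0.0219506
r_3 = 1.5628090 − (-0.0219506)·(1.5628090 − 1.6400000) / (-0.0219506 − 0.9744780) = 1.5628090 − (0.0016944)/(-0.9964286) = 1.5645095
h(1.5645095) = -0.0011289
r_4 = 1.5645095 − (-0.0011289)·(1.5645095 − 1.5628090) / (-0.0011289 − (-0.0219506)) = 1.5645095 − (-0.0000019)/(0.0208217) = 1.5646017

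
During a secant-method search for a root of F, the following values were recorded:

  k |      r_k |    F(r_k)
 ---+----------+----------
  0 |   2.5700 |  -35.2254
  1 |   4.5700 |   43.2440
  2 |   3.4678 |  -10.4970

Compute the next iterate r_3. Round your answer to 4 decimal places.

r_3 = 3.4678 − (-10.4970)·(3.4678 − 4.5700) / (-10.4970 − 43.2440)
   = 3.4678 − (11.569793)/(-53.741000) = 3.683088

3.6831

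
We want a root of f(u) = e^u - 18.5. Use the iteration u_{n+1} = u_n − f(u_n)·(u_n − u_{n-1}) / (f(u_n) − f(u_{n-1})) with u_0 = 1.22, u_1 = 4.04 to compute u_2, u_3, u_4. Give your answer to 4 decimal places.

2.0175, 2.4679, 3.1735

f(1.22) = -15.112812, f(4.04) = 38.326343
u_2 = 4.040000 − 38.326343·(4.040000 − 1.220000) / (38.326343 − (-15.112812)) = 4.040000 − (108.080287)/(53.439155) = 2.017508
f(2.017508) = -10.980440
u_3 = 2.017508 − (-10.980440)·(2.017508 − 4.040000) / (-10.980440 − 38.326343) = 2.017508 − (22.207858)/(-49.306783) = 2.467909
f(2.467909) = -6.702245
u_4 = 2.467909 − (-6.702245)·(2.467909 − 2.017508) / (-6.702245 − (-10.980440)) = 2.467909 − (-3.018702)/(4.278195) = 3.173511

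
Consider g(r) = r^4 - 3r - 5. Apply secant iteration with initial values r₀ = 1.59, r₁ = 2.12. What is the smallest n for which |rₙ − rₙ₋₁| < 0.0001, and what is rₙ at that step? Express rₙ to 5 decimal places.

n = 6, rₙ = 1.79518

g(1.59) = -3.3787104, g(2.12) = 8.8396314
r₂ = 2.1200000 − 8.8396314·(0.5300000)/(12.2183418) = 1.7365597;  |Δ| = 0.3834403
g(1.7365597) = -1.1155969
r₃ = 1.7365597 − (-1.1155969)·(-0.3834403)/(-9.9552283) = 1.7795286;  |Δ| = 0.0429689
g(1.7795286) = -0.3104581
r₄ = 1.7795286 − (-0.3104581)·(0.0429689)/(0.8051389) = 1.7960972;  |Δ| = 0.0165686
g(1.7960972) = 0.0185589
r₅ = 1.7960972 − 0.0185589·(0.0165686)/(0.3290170) = 1.7951626;  |Δ| = 0.0009346
g(1.7951626) = -0.0002810
r₆ = 1.7951626 − (-0.0002810)·(-0.0009346)/(-0.0188399) = 1.7951765;  |Δ| = 0.0000139
|r₆ − r₅| = 0.0000139 < 0.0001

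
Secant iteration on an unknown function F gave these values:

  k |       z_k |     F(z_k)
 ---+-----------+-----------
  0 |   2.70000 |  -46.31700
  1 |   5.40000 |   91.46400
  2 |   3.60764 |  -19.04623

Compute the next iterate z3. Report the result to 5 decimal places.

z3 = 3.60764 − (-19.04623)·(3.60764 − 5.40000) / (-19.04623 − 91.46400)
   = 3.60764 − (34.1377008)/(-110.5102300) = 3.9165499

3.91655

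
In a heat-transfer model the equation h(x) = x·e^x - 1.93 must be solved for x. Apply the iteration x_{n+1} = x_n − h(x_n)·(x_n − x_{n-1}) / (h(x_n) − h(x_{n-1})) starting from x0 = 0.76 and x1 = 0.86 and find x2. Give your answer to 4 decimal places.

0.8349

h(0.76) = -0.304910, h(0.86) = 0.102318
x2 = 0.860000 − 0.102318·(0.860000 − 0.760000) / (0.102318 − (-0.304910)) = 0.860000 − (0.010232)/(0.407228) = 0.834874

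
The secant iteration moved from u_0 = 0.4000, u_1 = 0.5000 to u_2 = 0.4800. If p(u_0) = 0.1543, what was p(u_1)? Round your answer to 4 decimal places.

-0.0386

The secant line through (0.4000, 0.1543) and (0.5000, p(u_1)) crosses zero at u_2 = 0.4800.
So (0.4000, 0.1543), (0.5000, p(u_1)), (0.4800, 0) are collinear:
p(u_1) = 0.1543 · (0.5000 − 0.4800) / (0.4000 − 0.4800) = 0.1543 · (0.020000)/(-0.080000) = -0.038575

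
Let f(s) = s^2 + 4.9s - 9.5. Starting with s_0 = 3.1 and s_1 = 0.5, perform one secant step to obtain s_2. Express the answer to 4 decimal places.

1.3000

f(3.1) = 15.300000, f(0.5) = -6.800000
s_2 = 0.500000 − (-6.800000)·(0.500000 − 3.100000) / (-6.800000 − 15.300000) = 0.500000 − (17.680000)/(-22.100000) = 1.300000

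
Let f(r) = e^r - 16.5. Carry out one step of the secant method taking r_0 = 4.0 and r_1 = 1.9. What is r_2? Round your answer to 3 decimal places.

f(4.0) = 38.09815, f(1.9) = -9.81411
r_2 = 1.90000 − (-9.81411)·(1.90000 − 4.00000) / (-9.81411 − 38.09815) = 1.90000 − (20.60962)/(-47.91226) = 2.33015

2.330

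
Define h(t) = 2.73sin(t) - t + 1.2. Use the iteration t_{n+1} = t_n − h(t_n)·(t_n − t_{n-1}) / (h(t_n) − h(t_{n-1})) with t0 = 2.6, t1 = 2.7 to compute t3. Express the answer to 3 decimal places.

2.602

h(2.6) = 0.00732, h(2.7) = -0.33325
t2 = 2.70000 − (-0.33325)·(2.70000 − 2.60000) / (-0.33325 − 0.00732) = 2.70000 − (-0.03333)/(-0.34057) = 2.60215
h(2.60215) = 0.00014
t3 = 2.60215 − 0.00014·(2.60215 − 2.70000) / (0.00014 − (-0.33325)) = 2.60215 − (-0.00001)/(0.33339) = 2.60219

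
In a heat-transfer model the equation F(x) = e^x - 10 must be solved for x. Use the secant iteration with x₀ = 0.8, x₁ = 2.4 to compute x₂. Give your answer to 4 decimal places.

F(0.8) = -7.774459, F(2.4) = 1.023176
x₂ = 2.400000 − 1.023176·(2.400000 − 0.800000) / (1.023176 − (-7.774459)) = 2.400000 − (1.637082)/(8.797635) = 2.213918

2.2139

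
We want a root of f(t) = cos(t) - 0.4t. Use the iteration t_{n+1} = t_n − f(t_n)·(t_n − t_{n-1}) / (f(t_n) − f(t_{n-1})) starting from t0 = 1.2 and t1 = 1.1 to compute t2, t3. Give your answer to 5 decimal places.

f(1.2) = -0.1176422, f(1.1) = 0.0135961
t2 = 1.1000000 − 0.0135961·(1.1000000 − 1.2000000) / (0.0135961 − (-0.1176422)) = 1.1000000 − (-0.0013596)/(0.1312384) = 1.1103599
f(1.1103599) = 0.0001952
t3 = 1.1103599 − 0.0001952·(1.1103599 − 1.1000000) / (0.0001952 − 0.0135961) = 1.1103599 − (0.0000020)/(-0.0134009) = 1.1105108

1.11036, 1.11051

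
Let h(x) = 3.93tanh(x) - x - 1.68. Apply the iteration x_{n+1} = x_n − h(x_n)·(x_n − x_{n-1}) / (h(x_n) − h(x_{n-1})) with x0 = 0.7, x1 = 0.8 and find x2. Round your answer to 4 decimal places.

h(0.7) = -0.004835, h(0.8) = 0.129665
x2 = 0.800000 − 0.129665·(0.800000 − 0.700000) / (0.129665 − (-0.004835)) = 0.800000 − (0.012966)/(0.134499) = 0.703595

0.7036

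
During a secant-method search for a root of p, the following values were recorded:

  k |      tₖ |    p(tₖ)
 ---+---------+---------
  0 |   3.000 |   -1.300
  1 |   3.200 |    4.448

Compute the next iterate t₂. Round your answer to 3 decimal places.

3.045

t₂ = 3.200 − 4.448·(3.200 − 3.000) / (4.448 − (-1.300))
   = 3.200 − (0.88960)/(5.74800) = 3.04523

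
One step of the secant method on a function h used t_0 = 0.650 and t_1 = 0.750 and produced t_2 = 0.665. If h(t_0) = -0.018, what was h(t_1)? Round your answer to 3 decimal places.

0.102

The secant line through (0.650, -0.018) and (0.750, h(t_1)) crosses zero at t_2 = 0.665.
So (0.650, -0.018), (0.750, h(t_1)), (0.665, 0) are collinear:
h(t_1) = -0.018 · (0.750 − 0.665) / (0.650 − 0.665) = -0.018 · (0.08500)/(-0.01500) = 0.10200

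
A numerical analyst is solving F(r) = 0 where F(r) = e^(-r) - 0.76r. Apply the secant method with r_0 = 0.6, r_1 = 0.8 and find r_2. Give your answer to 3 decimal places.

0.674

F(0.6) = 0.09281, F(0.8) = -0.15867
r_2 = 0.80000 − (-0.15867)·(0.80000 − 0.60000) / (-0.15867 − 0.09281) = 0.80000 − (-0.03173)/(-0.25148) = 0.67381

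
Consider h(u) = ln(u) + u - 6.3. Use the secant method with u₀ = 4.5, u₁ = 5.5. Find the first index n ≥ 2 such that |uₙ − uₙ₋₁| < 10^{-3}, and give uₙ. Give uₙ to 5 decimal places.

h(4.5) = -0.2959226, h(5.5) = 0.9047481
u₂ = 5.5000000 − 0.9047481·(1.0000000)/(1.2006707) = 4.7464644;  |Δ| = 0.7535356
h(4.7464644) = 0.0038644
u₃ = 4.7464644 − 0.0038644·(-0.7535356)/(-0.9008837) = 4.7432321;  |Δ| = 0.0032324
h(4.7432321) = -0.0000492
u₄ = 4.7432321 − (-0.0000492)·(-0.0032324)/(-0.0039136) = 4.7432727;  |Δ| = 0.0000406
|u₄ − u₃| = 0.0000406 < 10^{-3}

n = 4, uₙ = 4.74327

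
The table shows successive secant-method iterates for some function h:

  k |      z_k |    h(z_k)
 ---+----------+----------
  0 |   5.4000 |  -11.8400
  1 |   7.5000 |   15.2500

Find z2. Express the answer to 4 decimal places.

6.3178

z2 = 7.5000 − 15.2500·(7.5000 − 5.4000) / (15.2500 − (-11.8400))
   = 7.5000 − (32.025000)/(27.090000) = 6.317829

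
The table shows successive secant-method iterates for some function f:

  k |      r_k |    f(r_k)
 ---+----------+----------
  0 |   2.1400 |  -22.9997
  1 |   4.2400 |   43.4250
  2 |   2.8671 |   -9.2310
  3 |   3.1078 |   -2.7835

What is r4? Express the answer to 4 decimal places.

r4 = 3.1078 − (-2.7835)·(3.1078 − 2.8671) / (-2.7835 − (-9.2310))
   = 3.1078 − (-0.669988)/(6.447500) = 3.211714

3.2117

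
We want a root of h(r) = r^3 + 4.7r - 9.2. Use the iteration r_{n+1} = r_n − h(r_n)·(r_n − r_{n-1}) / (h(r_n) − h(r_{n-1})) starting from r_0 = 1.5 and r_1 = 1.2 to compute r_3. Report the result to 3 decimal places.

1.389

h(1.5) = 1.22500, h(1.2) = -1.83200
r_2 = 1.20000 − (-1.83200)·(1.20000 − 1.50000) / (-1.83200 − 1.22500) = 1.20000 − (0.54960)/(-3.05700) = 1.37978
h(1.37978) = -0.08818
r_3 = 1.37978 − (-0.08818)·(1.37978 − 1.20000) / (-0.08818 − (-1.83200)) = 1.37978 − (-0.01585)/(1.74382) = 1.38887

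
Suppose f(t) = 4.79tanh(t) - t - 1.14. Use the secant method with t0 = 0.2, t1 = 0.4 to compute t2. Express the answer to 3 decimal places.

f(0.2) = -0.39457, f(0.4) = 0.27996
t2 = 0.40000 − 0.27996·(0.40000 − 0.20000) / (0.27996 − (-0.39457)) = 0.40000 − (0.05599)/(0.67453) = 0.31699

0.317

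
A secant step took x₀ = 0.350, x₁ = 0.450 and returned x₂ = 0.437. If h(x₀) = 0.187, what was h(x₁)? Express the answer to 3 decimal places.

The secant line through (0.350, 0.187) and (0.450, h(x₁)) crosses zero at x₂ = 0.437.
So (0.350, 0.187), (0.450, h(x₁)), (0.437, 0) are collinear:
h(x₁) = 0.187 · (0.450 − 0.437) / (0.350 − 0.437) = 0.187 · (0.01300)/(-0.08700) = -0.02794

-0.028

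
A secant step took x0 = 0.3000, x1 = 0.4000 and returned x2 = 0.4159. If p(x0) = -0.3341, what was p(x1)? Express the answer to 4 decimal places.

The secant line through (0.3000, -0.3341) and (0.4000, p(x1)) crosses zero at x2 = 0.4159.
So (0.3000, -0.3341), (0.4000, p(x1)), (0.4159, 0) are collinear:
p(x1) = -0.3341 · (0.4000 − 0.4159) / (0.3000 − 0.4159) = -0.3341 · (-0.015900)/(-0.115900) = -0.045834

-0.0458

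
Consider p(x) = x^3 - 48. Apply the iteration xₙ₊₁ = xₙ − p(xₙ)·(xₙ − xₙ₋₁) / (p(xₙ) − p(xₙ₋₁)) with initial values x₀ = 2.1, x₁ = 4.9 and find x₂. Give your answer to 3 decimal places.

3.101

p(2.1) = -38.73900, p(4.9) = 69.64900
x₂ = 4.90000 − 69.64900·(4.90000 − 2.10000) / (69.64900 − (-38.73900)) = 4.90000 − (195.01720)/(108.38800) = 3.10075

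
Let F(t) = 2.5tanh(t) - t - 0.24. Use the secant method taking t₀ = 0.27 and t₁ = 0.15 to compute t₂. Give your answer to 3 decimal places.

0.163

F(0.27) = 0.14906, F(0.15) = -0.01779
t₂ = 0.15000 − (-0.01779)·(0.15000 − 0.27000) / (-0.01779 − 0.14906) = 0.15000 − (0.00213)/(-0.16685) = 0.16279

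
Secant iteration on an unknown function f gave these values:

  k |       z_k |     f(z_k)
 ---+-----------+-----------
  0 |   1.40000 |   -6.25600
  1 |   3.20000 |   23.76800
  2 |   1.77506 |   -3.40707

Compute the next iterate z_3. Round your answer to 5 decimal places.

1.95371

z_3 = 1.77506 − (-3.40707)·(1.77506 − 3.20000) / (-3.40707 − 23.76800)
   = 1.77506 − (4.8548703)/(-27.1750700) = 1.9537116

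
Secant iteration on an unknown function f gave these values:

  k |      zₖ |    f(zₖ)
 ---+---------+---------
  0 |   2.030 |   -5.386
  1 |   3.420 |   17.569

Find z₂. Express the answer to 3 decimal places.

z₂ = 3.420 − 17.569·(3.420 − 2.030) / (17.569 − (-5.386))
   = 3.420 − (24.42091)/(22.95500) = 2.35614

2.356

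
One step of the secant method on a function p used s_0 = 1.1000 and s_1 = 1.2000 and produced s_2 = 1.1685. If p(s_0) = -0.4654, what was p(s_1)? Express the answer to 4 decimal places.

The secant line through (1.1000, -0.4654) and (1.2000, p(s_1)) crosses zero at s_2 = 1.1685.
So (1.1000, -0.4654), (1.2000, p(s_1)), (1.1685, 0) are collinear:
p(s_1) = -0.4654 · (1.2000 − 1.1685) / (1.1000 − 1.1685) = -0.4654 · (0.031500)/(-0.068500) = 0.214016

0.2140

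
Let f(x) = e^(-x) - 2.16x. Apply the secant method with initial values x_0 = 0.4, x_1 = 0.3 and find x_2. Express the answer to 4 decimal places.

0.3324

f(0.4) = -0.193680, f(0.3) = 0.092818
x_2 = 0.300000 − 0.092818·(0.300000 − 0.400000) / (0.092818 − (-0.193680)) = 0.300000 − (-0.009282)/(0.286498) = 0.332397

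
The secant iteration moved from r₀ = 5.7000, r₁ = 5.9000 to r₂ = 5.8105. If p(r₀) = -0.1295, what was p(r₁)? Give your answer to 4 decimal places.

The secant line through (5.7000, -0.1295) and (5.9000, p(r₁)) crosses zero at r₂ = 5.8105.
So (5.7000, -0.1295), (5.9000, p(r₁)), (5.8105, 0) are collinear:
p(r₁) = -0.1295 · (5.9000 − 5.8105) / (5.7000 − 5.8105) = -0.1295 · (0.089500)/(-0.110500) = 0.104889

0.1049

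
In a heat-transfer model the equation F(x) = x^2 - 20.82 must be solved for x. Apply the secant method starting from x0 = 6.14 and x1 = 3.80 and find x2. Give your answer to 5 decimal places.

F(6.14) = 16.8796000, F(3.80) = -6.3800000
x2 = 3.8000000 − (-6.3800000)·(3.8000000 − 6.1400000) / (-6.3800000 − 16.8796000) = 3.8000000 − (14.9292000)/(-23.2596000) = 4.4418511

4.44185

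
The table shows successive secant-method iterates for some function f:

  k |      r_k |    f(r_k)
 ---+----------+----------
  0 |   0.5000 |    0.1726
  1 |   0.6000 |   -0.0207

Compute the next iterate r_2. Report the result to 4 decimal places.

0.5893

r_2 = 0.6000 − (-0.0207)·(0.6000 − 0.5000) / (-0.0207 − 0.1726)
   = 0.6000 − (-0.002070)/(-0.193300) = 0.589291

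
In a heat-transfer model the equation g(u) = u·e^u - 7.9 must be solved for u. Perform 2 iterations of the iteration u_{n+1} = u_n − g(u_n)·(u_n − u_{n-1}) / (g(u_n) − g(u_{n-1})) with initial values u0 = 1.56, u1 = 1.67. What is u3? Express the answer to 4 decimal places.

g(1.56) = -0.476239, g(1.67) = 0.971320
u2 = 1.670000 − 0.971320·(1.670000 − 1.560000) / (0.971320 − (-0.476239)) = 1.670000 − (0.106845)/(1.447559) = 1.596189
g(1.596189) = -0.024092
u3 = 1.596189 − (-0.024092)·(1.596189 − 1.670000) / (-0.024092 − 0.971320) = 1.596189 − (0.001778)/(-0.995412) = 1.597976

1.5980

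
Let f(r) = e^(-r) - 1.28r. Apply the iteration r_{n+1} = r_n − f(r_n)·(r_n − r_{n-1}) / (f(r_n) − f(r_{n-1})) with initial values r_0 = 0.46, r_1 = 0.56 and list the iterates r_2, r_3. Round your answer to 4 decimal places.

f(0.46) = 0.042484, f(0.56) = -0.145591
r_2 = 0.560000 − (-0.145591)·(0.560000 − 0.460000) / (-0.145591 − 0.042484) = 0.560000 − (-0.014559)/(-0.188075) = 0.482589
f(0.482589) = -0.000530
r_3 = 0.482589 − (-0.000530)·(0.482589 − 0.560000) / (-0.000530 − (-0.145591)) = 0.482589 − (0.000041)/(0.145061) = 0.482306

0.4826, 0.4823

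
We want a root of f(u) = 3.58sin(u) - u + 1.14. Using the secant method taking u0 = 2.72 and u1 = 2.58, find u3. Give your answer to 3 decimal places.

2.693

f(2.72) = -0.11501, f(2.58) = 0.46647
u2 = 2.58000 − 0.46647·(2.58000 − 2.72000) / (0.46647 − (-0.11501)) = 2.58000 − (-0.06531)/(0.58149) = 2.69231
f(2.69231) = 0.00256
u3 = 2.69231 − 0.00256·(2.69231 − 2.58000) / (0.00256 − 0.46647) = 2.69231 − (0.00029)/(-0.46392) = 2.69293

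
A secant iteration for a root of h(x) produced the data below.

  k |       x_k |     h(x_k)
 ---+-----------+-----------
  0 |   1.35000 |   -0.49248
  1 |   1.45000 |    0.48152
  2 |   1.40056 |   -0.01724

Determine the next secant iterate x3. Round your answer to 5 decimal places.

x3 = 1.40056 − (-0.01724)·(1.40056 − 1.45000) / (-0.01724 − 0.48152)
   = 1.40056 − (0.0008523)/(-0.4987600) = 1.4022689

1.40227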